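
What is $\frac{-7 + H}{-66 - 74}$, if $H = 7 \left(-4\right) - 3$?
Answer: $\frac{19}{70} \approx 0.27143$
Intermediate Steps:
$H = -31$ ($H = -28 - 3 = -31$)
$\frac{-7 + H}{-66 - 74} = \frac{-7 - 31}{-66 - 74} = \frac{1}{-140} \left(-38\right) = \left(- \frac{1}{140}\right) \left(-38\right) = \frac{19}{70}$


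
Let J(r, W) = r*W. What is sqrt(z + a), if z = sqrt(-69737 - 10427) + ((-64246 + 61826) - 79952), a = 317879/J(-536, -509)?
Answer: sqrt(-1532775748705694 + 260515272416*I*sqrt(409))/136412 ≈ 0.49326 + 287.0*I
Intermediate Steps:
J(r, W) = W*r
a = 317879/272824 (a = 317879/((-509*(-536))) = 317879/272824 ≈ 1.1651)
z = -82372 + 14*I*sqrt(409) (z = sqrt(-80164) + (-2420 - 79952) = 14*I*sqrt(409) - 82372 = -82372 + 14*I*sqrt(409) ≈ -82372.0 + 283.13*I)
sqrt(z + a) = sqrt((-82372 + 14*I*sqrt(409)) + 317879/272824) = sqrt(-22472740649/272824 + 14*I*sqrt(409))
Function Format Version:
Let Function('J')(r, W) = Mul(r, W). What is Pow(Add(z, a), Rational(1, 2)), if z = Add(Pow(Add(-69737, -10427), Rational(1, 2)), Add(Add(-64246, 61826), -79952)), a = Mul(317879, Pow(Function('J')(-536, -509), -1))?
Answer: Mul(Rational(1, 136412), Pow(Add(-1532775748705694, Mul(260515272416, I, Pow(409, Rational(1, 2)))), Rational(1, 2))) ≈ Add(0.49326, Mul(287.00, I))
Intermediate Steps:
Function('J')(r, W) = Mul(W, r)
a = Rational(317879, 272824) (a = Mul(317879, Pow(Mul(-509, -536), -1)) = Mul(317879, Pow(272824, -1)) = Mul(317879, Rational(1, 272824)) = Rational(317879, 272824) ≈ 1.1651)
z = Add(-82372, Mul(14, I, Pow(409, Rational(1, 2)))) (z = Add(Pow(-80164, Rational(1, 2)), Add(-2420, -79952)) = Add(Mul(14, I, Pow(409, Rational(1, 2))), -82372) = Add(-82372, Mul(14, I, Pow(409, Rational(1, 2)))) ≈ Add(-82372., Mul(283.13, I)))
Pow(Add(z, a), Rational(1, 2)) = Pow(Add(Add(-82372, Mul(14, I, Pow(409, Rational(1, 2)))), Rational(317879, 272824)), Rational(1, 2)) = Pow(Add(Rational(-22472740649, 272824), Mul(14, I, Pow(409, Rational(1, 2)))), Rational(1, 2))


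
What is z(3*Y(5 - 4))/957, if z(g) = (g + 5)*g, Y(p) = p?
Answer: 8/319 ≈ 0.025078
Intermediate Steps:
z(g) = g*(5 + g) (z(g) = (5 + g)*g = g*(5 + g))
z(3*Y(5 - 4))/957 = ((3*(5 - 4))*(5 + 3*(5 - 4)))/957 = ((3*1)*(5 + 3*1))*(1/957) = (3*(5 + 3))*(1/957) = (3*8)*(1/957) = 24*(1/957) = 8/319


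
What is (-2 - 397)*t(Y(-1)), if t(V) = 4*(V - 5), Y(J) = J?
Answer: 9576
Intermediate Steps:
t(V) = -20 + 4*V (t(V) = 4*(-5 + V) = -20 + 4*V)
(-2 - 397)*t(Y(-1)) = (-2 - 397)*(-20 + 4*(-1)) = -399*(-20 - 4) = -399*(-24) = 9576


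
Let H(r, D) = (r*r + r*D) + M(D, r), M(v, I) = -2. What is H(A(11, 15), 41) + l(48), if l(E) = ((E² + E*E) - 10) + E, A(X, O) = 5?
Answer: 4874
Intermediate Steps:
H(r, D) = -2 + r² + D*r (H(r, D) = (r*r + r*D) - 2 = (r² + D*r) - 2 = -2 + r² + D*r)
l(E) = -10 + E + 2*E² (l(E) = ((E² + E²) - 10) + E = (2*E² - 10) + E = (-10 + 2*E²) + E = -10 + E + 2*E²)
H(A(11, 15), 41) + l(48) = (-2 + 5² + 41*5) + (-10 + 48 + 2*48²) = (-2 + 25 + 205) + (-10 + 48 + 2*2304) = 228 + (-10 + 48 + 4608) = 228 + 4646 = 4874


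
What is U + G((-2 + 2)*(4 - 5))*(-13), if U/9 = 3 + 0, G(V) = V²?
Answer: 27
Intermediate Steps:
U = 27 (U = 9*(3 + 0) = 9*3 = 27)
U + G((-2 + 2)*(4 - 5))*(-13) = 27 + ((-2 + 2)*(4 - 5))²*(-13) = 27 + (0*(-1))²*(-13) = 27 + 0²*(-13) = 27 + 0*(-13) = 27 + 0 = 27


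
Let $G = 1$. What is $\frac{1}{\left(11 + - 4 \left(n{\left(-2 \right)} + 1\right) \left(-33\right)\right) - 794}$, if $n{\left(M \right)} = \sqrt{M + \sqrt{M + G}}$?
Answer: $- \frac{1}{651 - 132 \sqrt{-2 + i}} \approx -0.0015002 - 0.00047584 i$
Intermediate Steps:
$n{\left(M \right)} = \sqrt{M + \sqrt{1 + M}}$ ($n{\left(M \right)} = \sqrt{M + \sqrt{M + 1}} = \sqrt{M + \sqrt{1 + M}}$)
$\frac{1}{\left(11 + - 4 \left(n{\left(-2 \right)} + 1\right) \left(-33\right)\right) - 794} = \frac{1}{\left(11 + - 4 \left(\sqrt{-2 + \sqrt{1 - 2}} + 1\right) \left(-33\right)\right) - 794} = \frac{1}{\left(11 + - 4 \left(\sqrt{-2 + \sqrt{-1}} + 1\right) \left(-33\right)\right) + \left(-945 + 151\right)} = \frac{1}{\left(11 + - 4 \left(\sqrt{-2 + i} + 1\right) \left(-33\right)\right) - 794} = \frac{1}{\left(11 + - 4 \left(1 + \sqrt{-2 + i}\right) \left(-33\right)\right) - 794} = \frac{1}{\left(11 + \left(-4 - 4 \sqrt{-2 + i}\right) \left(-33\right)\right) - 794} = \frac{1}{\left(11 + \left(132 + 132 \sqrt{-2 + i}\right)\right) - 794} = \frac{1}{\left(143 + 132 \sqrt{-2 + i}\right) - 794} = \frac{1}{-651 + 132 \sqrt{-2 + i}}$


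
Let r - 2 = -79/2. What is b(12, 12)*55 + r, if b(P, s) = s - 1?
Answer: 1135/2 ≈ 567.50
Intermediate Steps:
b(P, s) = -1 + s
r = -75/2 (r = 2 - 79/2 = -75/2 ≈ -37.500)
b(12, 12)*55 + r = (-1 + 12)*55 - 75/2 = 11*55 - 75/2 = 605 - 75/2 = 1135/2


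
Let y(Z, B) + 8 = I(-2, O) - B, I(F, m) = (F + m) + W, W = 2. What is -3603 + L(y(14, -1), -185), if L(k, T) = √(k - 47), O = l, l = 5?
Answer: -3603 + 7*I ≈ -3603.0 + 7.0*I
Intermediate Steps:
O = 5
I(F, m) = 2 + F + m (I(F, m) = (F + m) + 2 = 2 + F + m)
y(Z, B) = -3 - B (y(Z, B) = -8 + ((2 - 2 + 5) - B) = -8 + (5 - B) = -3 - B)
L(k, T) = √(-47 + k)
-3603 + L(y(14, -1), -185) = -3603 + √(-47 + (-3 - 1*(-1))) = -3603 + √(-47 + (-3 + 1)) = -3603 + √(-47 - 2) = -3603 + √(-49) = -3603 + 7*I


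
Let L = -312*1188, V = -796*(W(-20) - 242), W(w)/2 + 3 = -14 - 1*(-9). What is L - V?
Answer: -576024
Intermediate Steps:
W(w) = -16 (W(w) = -6 + 2*(-14 - 1*(-9)) = -6 + 2*(-14 + 9) = -6 + 2*(-5) = -6 - 10 = -16)
V = 205368 (V = -796*(-16 - 242) = -796*(-258) = 205368)
L = -370656
L - V = -370656 - 1*205368 = -370656 - 205368 = -576024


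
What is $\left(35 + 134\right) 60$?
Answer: $10140$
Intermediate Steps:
$\left(35 + 134\right) 60 = 169 \cdot 60 = 10140$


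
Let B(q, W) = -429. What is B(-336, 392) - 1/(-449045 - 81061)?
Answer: -227415473/530106 ≈ -429.00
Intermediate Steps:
B(-336, 392) - 1/(-449045 - 81061) = -429 - 1/(-449045 - 81061) = -429 - 1/(-530106) = -429 - 1*(-1/530106) = -429 + 1/530106 = -227415473/530106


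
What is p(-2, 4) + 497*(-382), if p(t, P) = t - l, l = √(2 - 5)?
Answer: -189856 - I*√3 ≈ -1.8986e+5 - 1.732*I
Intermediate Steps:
l = I*√3 (l = √(-3) = I*√3 ≈ 1.732*I)
p(t, P) = t - I*√3
p(-2, 4) + 497*(-382) = (-2 - I*√3) + 497*(-382) = (-2 - I*√3) - 189854 = -189856 - I*√3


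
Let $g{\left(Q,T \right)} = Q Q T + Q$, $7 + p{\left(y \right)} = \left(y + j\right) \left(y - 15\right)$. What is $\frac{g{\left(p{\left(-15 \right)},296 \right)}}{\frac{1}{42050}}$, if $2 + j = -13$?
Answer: $9925725763850$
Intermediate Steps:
$j = -15$ ($j = -2 - 13 = -15$)
$p{\left(y \right)} = -7 + \left(-15 + y\right)^{2}$ ($p{\left(y \right)} = -7 + \left(y - 15\right) \left(y - 15\right) = -7 + \left(-15 + y\right) \left(-15 + y\right) = -7 + \left(-15 + y\right)^{2}$)
$g{\left(Q,T \right)} = Q + T Q^{2}$ ($g{\left(Q,T \right)} = Q^{2} T + Q = T Q^{2} + Q = Q + T Q^{2}$)
$\frac{g{\left(p{\left(-15 \right)},296 \right)}}{\frac{1}{42050}} = \frac{\left(218 + \left(-15\right)^{2} - -450\right) \left(1 + \left(218 + \left(-15\right)^{2} - -450\right) 296\right)}{\frac{1}{42050}} = \left(218 + 225 + 450\right) \left(1 + \left(218 + 225 + 450\right) 296\right) \frac{1}{\frac{1}{42050}} = 893 \left(1 + 893 \cdot 296\right) 42050 = 893 \left(1 + 264328\right) 42050 = 893 \cdot 264329 \cdot 42050 = 236045797 \cdot 42050 = 9925725763850$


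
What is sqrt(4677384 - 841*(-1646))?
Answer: sqrt(6061670) ≈ 2462.0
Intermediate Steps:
sqrt(4677384 - 841*(-1646)) = sqrt(4677384 + 1384286) = sqrt(6061670)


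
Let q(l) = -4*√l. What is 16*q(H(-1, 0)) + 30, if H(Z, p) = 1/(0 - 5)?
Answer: 30 - 64*I*√5/5 ≈ 30.0 - 28.622*I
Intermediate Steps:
H(Z, p) = -⅕ (H(Z, p) = 1/(-5) = -⅕)
16*q(H(-1, 0)) + 30 = 16*(-4*I*√5/5) + 30 = -64*I*√5/5 + 30 = 30 - 64*I*√5/5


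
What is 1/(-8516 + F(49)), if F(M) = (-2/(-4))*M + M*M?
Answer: -2/12181 ≈ -0.00016419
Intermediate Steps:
F(M) = M² + M/2 (F(M) = (-2*(-¼))*M + M² = M/2 + M² = M² + M/2)
1/(-8516 + F(49)) = 1/(-8516 + 49*(½ + 49)) = 1/(-8516 + 49*(99/2)) = 1/(-8516 + 4851/2) = 1/(-12181/2) = -2/12181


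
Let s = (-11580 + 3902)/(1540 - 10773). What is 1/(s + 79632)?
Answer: 9233/735249934 ≈ 1.2558e-5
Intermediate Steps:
s = 7678/9233 (s = -7678/(-9233) = -7678*(-1/9233) = 7678/9233 ≈ 0.83158)
1/(s + 79632) = 1/(7678/9233 + 79632) = 1/(735249934/9233) = 9233/735249934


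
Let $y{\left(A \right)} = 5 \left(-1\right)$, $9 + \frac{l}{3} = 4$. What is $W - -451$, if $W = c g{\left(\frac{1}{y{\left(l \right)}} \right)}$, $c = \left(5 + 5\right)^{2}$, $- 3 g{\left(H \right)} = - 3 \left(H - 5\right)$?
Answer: $-69$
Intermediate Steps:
$l = -15$ ($l = -27 + 3 \cdot 4 = -27 + 12 = -15$)
$y{\left(A \right)} = -5$
$g{\left(H \right)} = -5 + H$ ($g{\left(H \right)} = - \frac{\left(-3\right) \left(H - 5\right)}{3} = - \frac{\left(-3\right) \left(-5 + H\right)}{3} = - \frac{15 - 3 H}{3} = -5 + H$)
$c = 100$ ($c = 10^{2} = 100$)
$W = -520$ ($W = 100 \left(-5 + \frac{1}{-5}\right) = 100 \left(-5 - \frac{1}{5}\right) = 100 \left(- \frac{26}{5}\right) = -520$)
$W - -451 = -520 - -451 = -520 + 451 = -69$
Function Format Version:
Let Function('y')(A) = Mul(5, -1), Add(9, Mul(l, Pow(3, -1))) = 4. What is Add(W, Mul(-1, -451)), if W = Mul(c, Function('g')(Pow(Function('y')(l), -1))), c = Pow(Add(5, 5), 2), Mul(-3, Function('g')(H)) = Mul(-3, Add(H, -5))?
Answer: -69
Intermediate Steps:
l = -15 (l = Add(-27, Mul(3, 4)) = Add(-27, 12) = -15)
Function('y')(A) = -5
Function('g')(H) = Add(-5, H) (Function('g')(H) = Mul(Rational(-1, 3), Mul(-3, Add(H, -5))) = Mul(Rational(-1, 3), Mul(-3, Add(-5, H))) = Mul(Rational(-1, 3), Add(15, Mul(-3, H))) = Add(-5, H))
c = 100 (c = Pow(10, 2) = 100)
W = -520 (W = Mul(100, Add(-5, Pow(-5, -1))) = Mul(100, Add(-5, Rational(-1, 5))) = Mul(100, Rational(-26, 5)) = -520)
Add(W, Mul(-1, -451)) = Add(-520, Mul(-1, -451)) = Add(-520, 451) = -69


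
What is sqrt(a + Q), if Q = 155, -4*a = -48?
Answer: sqrt(167) ≈ 12.923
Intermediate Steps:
a = 12 (a = -1/4*(-48) = 12)
sqrt(a + Q) = sqrt(12 + 155) = sqrt(167)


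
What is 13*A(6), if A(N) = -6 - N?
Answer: -156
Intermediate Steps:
13*A(6) = 13*(-6 - 1*6) = 13*(-6 - 6) = 13*(-12) = -156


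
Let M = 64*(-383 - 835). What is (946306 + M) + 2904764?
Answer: 3773118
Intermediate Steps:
M = -77952 (M = 64*(-1218) = -77952)
(946306 + M) + 2904764 = (946306 - 77952) + 2904764 = 868354 + 2904764 = 3773118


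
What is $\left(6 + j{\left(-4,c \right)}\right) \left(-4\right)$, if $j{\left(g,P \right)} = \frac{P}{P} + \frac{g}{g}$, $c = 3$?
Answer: $-32$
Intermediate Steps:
$j{\left(g,P \right)} = 2$ ($j{\left(g,P \right)} = 1 + 1 = 2$)
$\left(6 + j{\left(-4,c \right)}\right) \left(-4\right) = \left(6 + 2\right) \left(-4\right) = 8 \left(-4\right) = -32$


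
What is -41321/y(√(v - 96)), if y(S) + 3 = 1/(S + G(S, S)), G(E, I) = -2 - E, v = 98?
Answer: 11806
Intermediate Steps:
y(S) = -7/2 (y(S) = -3 + 1/(S + (-2 - S)) = -3 + 1/(-2) = -3 - ½ = -7/2)
-41321/y(√(v - 96)) = -41321/(-7/2) = -41321*(-2/7) = 11806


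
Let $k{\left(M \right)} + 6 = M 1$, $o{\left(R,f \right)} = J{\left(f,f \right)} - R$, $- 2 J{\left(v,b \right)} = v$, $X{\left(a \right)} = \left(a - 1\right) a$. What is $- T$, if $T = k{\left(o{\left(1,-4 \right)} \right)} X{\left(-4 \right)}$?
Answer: $100$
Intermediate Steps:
$X{\left(a \right)} = a \left(-1 + a\right)$ ($X{\left(a \right)} = \left(-1 + a\right) a = a \left(-1 + a\right)$)
$J{\left(v,b \right)} = - \frac{v}{2}$
$o{\left(R,f \right)} = - R - \frac{f}{2}$ ($o{\left(R,f \right)} = - \frac{f}{2} - R = - R - \frac{f}{2}$)
$k{\left(M \right)} = -6 + M$ ($k{\left(M \right)} = -6 + M 1 = -6 + M$)
$T = -100$ ($T = \left(-6 - -1\right) \left(- 4 \left(-1 - 4\right)\right) = \left(-6 + \left(-1 + 2\right)\right) \left(\left(-4\right) \left(-5\right)\right) = \left(-6 + 1\right) 20 = \left(-5\right) 20 = -100$)
$- T = \left(-1\right) \left(-100\right) = 100$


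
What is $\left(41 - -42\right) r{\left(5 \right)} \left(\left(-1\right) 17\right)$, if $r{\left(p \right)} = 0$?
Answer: $0$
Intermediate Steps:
$\left(41 - -42\right) r{\left(5 \right)} \left(\left(-1\right) 17\right) = \left(41 - -42\right) 0 \left(\left(-1\right) 17\right) = \left(41 + 42\right) 0 \left(-17\right) = 83 \cdot 0 \left(-17\right) = 0 \left(-17\right) = 0$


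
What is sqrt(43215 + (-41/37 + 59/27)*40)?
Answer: 5*sqrt(191873823)/333 ≈ 207.99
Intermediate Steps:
sqrt(43215 + (-41/37 + 59/27)*40) = sqrt(43215 + (1076/999)*40) = sqrt(43215 + 43040/999) = sqrt(43214825/999) = 5*sqrt(191873823)/333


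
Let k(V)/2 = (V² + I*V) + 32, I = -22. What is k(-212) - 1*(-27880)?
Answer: 127160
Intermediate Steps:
k(V) = 64 - 44*V + 2*V² (k(V) = 2*((V² - 22*V) + 32) = 2*(32 + V² - 22*V) = 64 - 44*V + 2*V²)
k(-212) - 1*(-27880) = (64 - 44*(-212) + 2*(-212)²) - 1*(-27880) = (64 + 9328 + 2*44944) + 27880 = (64 + 9328 + 89888) + 27880 = 99280 + 27880 = 127160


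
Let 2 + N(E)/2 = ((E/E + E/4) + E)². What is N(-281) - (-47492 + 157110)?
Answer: 1085825/8 ≈ 1.3573e+5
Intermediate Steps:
N(E) = -4 + 2*(1 + 5*E/4)² (N(E) = -4 + 2*((E/E + E/4) + E)² = -4 + 2*((1 + E*(¼)) + E)² = -4 + 2*((1 + E/4) + E)² = -4 + 2*(1 + 5*E/4)²)
N(-281) - (-47492 + 157110) = (-4 + (4 + 5*(-281))²/8) - (-47492 + 157110) = (-4 + (4 - 1405)²/8) - 1*109618 = (-4 + (⅛)*(-1401)²) - 109618 = (-4 + (⅛)*1962801) - 109618 = (-4 + 1962801/8) - 109618 = 1962769/8 - 109618 = 1085825/8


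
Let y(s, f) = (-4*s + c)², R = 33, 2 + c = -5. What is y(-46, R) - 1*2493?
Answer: 28836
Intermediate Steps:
c = -7 (c = -2 - 5 = -7)
y(s, f) = (-7 - 4*s)² (y(s, f) = (-4*s - 7)² = (-7 - 4*s)²)
y(-46, R) - 1*2493 = (7 + 4*(-46))² - 1*2493 = (7 - 184)² - 2493 = (-177)² - 2493 = 31329 - 2493 = 28836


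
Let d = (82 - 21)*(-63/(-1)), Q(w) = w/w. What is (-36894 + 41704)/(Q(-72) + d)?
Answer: 2405/1922 ≈ 1.2513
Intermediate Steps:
Q(w) = 1
d = 3843 (d = 61*(-63*(-1)) = 61*63 = 3843)
(-36894 + 41704)/(Q(-72) + d) = (-36894 + 41704)/(1 + 3843) = 4810/3844 = 4810*(1/3844) = 2405/1922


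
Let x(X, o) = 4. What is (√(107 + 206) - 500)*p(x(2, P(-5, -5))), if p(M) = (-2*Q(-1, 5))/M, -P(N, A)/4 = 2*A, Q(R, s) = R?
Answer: -250 + √313/2 ≈ -241.15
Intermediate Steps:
P(N, A) = -8*A
p(M) = 2/M (p(M) = (-2*(-1))/M = 2/M)
(√(107 + 206) - 500)*p(x(2, P(-5, -5))) = (√(107 + 206) - 500)*(2/4) = (√313 - 500)*(2*(¼)) = (-500 + √313)*(½) = -250 + √313/2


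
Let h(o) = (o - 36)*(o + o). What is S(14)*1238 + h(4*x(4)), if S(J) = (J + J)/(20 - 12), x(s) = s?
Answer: 3693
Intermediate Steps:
S(J) = J/4 (S(J) = (2*J)/8 = (2*J)*(1/8) = J/4)
h(o) = 2*o*(-36 + o) (h(o) = (-36 + o)*(2*o) = 2*o*(-36 + o))
S(14)*1238 + h(4*x(4)) = ((1/4)*14)*1238 + 2*(4*4)*(-36 + 4*4) = (7/2)*1238 + 2*16*(-36 + 16) = 4333 + 2*16*(-20) = 4333 - 640 = 3693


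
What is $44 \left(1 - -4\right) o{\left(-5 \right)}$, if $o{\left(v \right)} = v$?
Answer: $-1100$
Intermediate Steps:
$44 \left(1 - -4\right) o{\left(-5 \right)} = 44 \left(1 - -4\right) \left(-5\right) = 44 \left(1 + 4\right) \left(-5\right) = 44 \cdot 5 \left(-5\right) = 220 \left(-5\right) = -1100$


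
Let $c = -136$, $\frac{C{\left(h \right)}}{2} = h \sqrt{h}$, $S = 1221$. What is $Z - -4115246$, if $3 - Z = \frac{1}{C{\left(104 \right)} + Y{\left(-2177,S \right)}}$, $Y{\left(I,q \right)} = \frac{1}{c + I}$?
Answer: $\frac{99062068646470341574}{24071950116863} - \frac{2225587104 \sqrt{26}}{24071950116863} \approx 4.1152 \cdot 10^{6}$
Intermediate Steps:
$C{\left(h \right)} = 2 h^{\frac{3}{2}}$ ($C{\left(h \right)} = 2 h \sqrt{h} = 2 h^{\frac{3}{2}}$)
$Y{\left(I,q \right)} = \frac{1}{-136 + I}$
$Z = 3 - \frac{1}{- \frac{1}{2313} + 416 \sqrt{26}}$ ($Z = 3 - \frac{1}{2 \cdot 104^{\frac{3}{2}} + \frac{1}{-136 - 2177}} = 3 - \frac{1}{2 \cdot 208 \sqrt{26} + \frac{1}{-2313}} = 3 - \frac{1}{416 \sqrt{26} - \frac{1}{2313}} = 3 - \frac{1}{- \frac{1}{2313} + 416 \sqrt{26}} \approx 2.9995$)
$Z - -4115246 = \left(\frac{72215850348276}{24071950116863} - \frac{2225587104 \sqrt{26}}{24071950116863}\right) - -4115246 = \left(\frac{72215850348276}{24071950116863} - \frac{2225587104 \sqrt{26}}{24071950116863}\right) + 4115246 = \frac{99062068646470341574}{24071950116863} - \frac{2225587104 \sqrt{26}}{24071950116863}$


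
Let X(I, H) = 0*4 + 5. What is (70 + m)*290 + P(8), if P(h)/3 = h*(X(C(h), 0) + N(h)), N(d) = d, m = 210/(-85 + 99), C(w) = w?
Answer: 24962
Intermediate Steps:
m = 15 (m = 210/14 = 210*(1/14) = 15)
X(I, H) = 5 (X(I, H) = 0 + 5 = 5)
P(h) = 3*h*(5 + h) (P(h) = 3*(h*(5 + h)) = 3*h*(5 + h))
(70 + m)*290 + P(8) = (70 + 15)*290 + 3*8*(5 + 8) = 85*290 + 3*8*13 = 24650 + 312 = 24962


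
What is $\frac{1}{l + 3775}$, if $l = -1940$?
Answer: $\frac{1}{1835} \approx 0.00054496$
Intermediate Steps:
$\frac{1}{l + 3775} = \frac{1}{-1940 + 3775} = \frac{1}{1835}$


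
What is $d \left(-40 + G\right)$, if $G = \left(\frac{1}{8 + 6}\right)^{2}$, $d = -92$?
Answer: $\frac{180297}{49} \approx 3679.5$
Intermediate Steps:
$G = \frac{1}{196}$ ($G = \left(\frac{1}{14}\right)^{2} = \frac{1}{196} \approx 0.005102$)
$d \left(-40 + G\right) = - 92 \left(-40 + \frac{1}{196}\right) = \left(-92\right) \left(- \frac{7839}{196}\right) = \frac{180297}{49}$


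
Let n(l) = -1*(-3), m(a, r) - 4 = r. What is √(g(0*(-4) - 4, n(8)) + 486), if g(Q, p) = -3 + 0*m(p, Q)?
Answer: √483 ≈ 21.977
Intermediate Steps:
m(a, r) = 4 + r
n(l) = 3
g(Q, p) = -3 (g(Q, p) = -3 + 0*(4 + Q) = -3 + 0 = -3)
√(g(0*(-4) - 4, n(8)) + 486) = √(-3 + 486) = √483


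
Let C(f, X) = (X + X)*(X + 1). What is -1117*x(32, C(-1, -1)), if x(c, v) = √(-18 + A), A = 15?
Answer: -1117*I*√3 ≈ -1934.7*I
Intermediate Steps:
C(f, X) = 2*X*(1 + X) (C(f, X) = (2*X)*(1 + X) = 2*X*(1 + X))
x(c, v) = I*√3 (x(c, v) = √(-18 + 15) = √(-3) = I*√3)
-1117*x(32, C(-1, -1)) = -1117*I*√3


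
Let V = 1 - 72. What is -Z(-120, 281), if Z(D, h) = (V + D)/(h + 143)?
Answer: 191/424 ≈ 0.45047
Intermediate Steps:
V = -71
Z(D, h) = (-71 + D)/(143 + h) (Z(D, h) = (-71 + D)/(h + 143) = (-71 + D)/(143 + h))
-Z(-120, 281) = -(-71 - 120)/(143 + 281) = -(-191)/424 = -1*(-191/424) = 191/424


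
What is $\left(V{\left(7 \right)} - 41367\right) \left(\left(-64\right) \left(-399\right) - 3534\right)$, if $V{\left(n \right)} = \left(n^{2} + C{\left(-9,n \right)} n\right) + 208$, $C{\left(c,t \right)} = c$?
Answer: $-905888346$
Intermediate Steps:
$V{\left(n \right)} = 208 + n^{2} - 9 n$ ($V{\left(n \right)} = \left(n^{2} - 9 n\right) + 208 = 208 + n^{2} - 9 n$)
$\left(V{\left(7 \right)} - 41367\right) \left(\left(-64\right) \left(-399\right) - 3534\right) = \left(\left(208 + 7^{2} - 63\right) - 41367\right) \left(\left(-64\right) \left(-399\right) - 3534\right) = \left(\left(208 + 49 - 63\right) - 41367\right) \left(25536 - 3534\right) = \left(194 - 41367\right) 22002 = \left(-41173\right) 22002 = -905888346$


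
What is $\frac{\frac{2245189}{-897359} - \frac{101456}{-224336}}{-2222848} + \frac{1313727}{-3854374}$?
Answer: $- \frac{9185418284973611768411}{26949383852762554191232} \approx -0.34084$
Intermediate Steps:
$\frac{\frac{2245189}{-897359} - \frac{101456}{-224336}}{-2222848} + \frac{1313727}{-3854374} = \left(2245189 \left(- \frac{1}{897359}\right) - - \frac{6341}{14021}\right) \left(- \frac{1}{2222848}\right) + 1313727 \left(- \frac{1}{3854374}\right) = \left(- \frac{2245189}{897359} + \frac{6341}{14021}\right) \left(- \frac{1}{2222848}\right) - \frac{1313727}{3854374} = \left(- \frac{25789641550}{12581870539}\right) \left(- \frac{1}{2222848}\right) - \frac{1313727}{3854374} = \frac{12894820775}{13983792881937536} - \frac{1313727}{3854374} = - \frac{9185418284973611768411}{26949383852762554191232}$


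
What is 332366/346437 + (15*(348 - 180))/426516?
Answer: 11886036508/12313410291 ≈ 0.96529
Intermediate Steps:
332366/346437 + (15*(348 - 180))/426516 = 332366*(1/346437) + (15*168)*(1/426516) = 332366/346437 + 2520*(1/426516) = 332366/346437 + 210/35543 = 11886036508/12313410291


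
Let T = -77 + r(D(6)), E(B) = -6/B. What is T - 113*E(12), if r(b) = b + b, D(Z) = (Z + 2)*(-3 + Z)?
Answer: 55/2 ≈ 27.500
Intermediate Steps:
D(Z) = (-3 + Z)*(2 + Z) (D(Z) = (2 + Z)*(-3 + Z) = (-3 + Z)*(2 + Z))
r(b) = 2*b
T = -29 (T = -77 + 2*(-6 + 6² - 1*6) = -77 + 2*(-6 + 36 - 6) = -77 + 2*24 = -77 + 48 = -29)
T - 113*E(12) = -29 - (-678)/12 = -29 - 113*(-½) = -29 + 113/2 = 55/2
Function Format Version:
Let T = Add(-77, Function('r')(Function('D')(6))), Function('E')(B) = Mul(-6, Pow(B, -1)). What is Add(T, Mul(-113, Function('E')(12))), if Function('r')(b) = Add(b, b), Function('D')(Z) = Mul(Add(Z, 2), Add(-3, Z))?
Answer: Rational(55, 2) ≈ 27.500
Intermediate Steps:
Function('D')(Z) = Mul(Add(-3, Z), Add(2, Z)) (Function('D')(Z) = Mul(Add(2, Z), Add(-3, Z)) = Mul(Add(-3, Z), Add(2, Z)))
Function('r')(b) = Mul(2, b)
T = -29 (T = Add(-77, Mul(2, Add(-6, Pow(6, 2), Mul(-1, 6)))) = Add(-77, Mul(2, Add(-6, 36, -6))) = Add(-77, Mul(2, 24)) = Add(-77, 48) = -29)
Add(T, Mul(-113, Function('E')(12))) = Add(-29, Mul(-113, Mul(-6, Pow(12, -1)))) = Add(-29, Mul(-113, Mul(-6, Rational(1, 12)))) = Add(-29, Mul(-113, Rational(-1, 2))) = Add(-29, Rational(113, 2)) = Rational(55, 2)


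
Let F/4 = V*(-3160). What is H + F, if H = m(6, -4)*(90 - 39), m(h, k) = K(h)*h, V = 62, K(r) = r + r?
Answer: -780008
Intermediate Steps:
K(r) = 2*r
m(h, k) = 2*h**2 (m(h, k) = (2*h)*h = 2*h**2)
F = -783680 (F = 4*(62*(-3160)) = 4*(-195920) = -783680)
H = 3672 (H = (2*6**2)*(90 - 39) = (2*36)*51 = 72*51 = 3672)
H + F = 3672 - 783680 = -780008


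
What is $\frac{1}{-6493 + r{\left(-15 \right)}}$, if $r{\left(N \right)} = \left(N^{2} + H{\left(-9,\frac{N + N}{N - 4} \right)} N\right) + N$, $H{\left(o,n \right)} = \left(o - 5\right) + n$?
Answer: $- \frac{19}{115837} \approx -0.00016402$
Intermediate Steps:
$H{\left(o,n \right)} = -5 + n + o$ ($H{\left(o,n \right)} = \left(-5 + o\right) + n = -5 + n + o$)
$r{\left(N \right)} = N + N^{2} + N \left(-14 + \frac{2 N}{-4 + N}\right)$ ($r{\left(N \right)} = \left(N^{2} + \left(-5 + \frac{N + N}{N - 4} - 9\right) N\right) + N = \left(N^{2} + \left(-5 + \frac{2 N}{-4 + N} - 9\right) N\right) + N = \left(N^{2} + \left(-14 + \frac{2 N}{-4 + N}\right) N\right) + N = \left(N^{2} + N \left(-14 + \frac{2 N}{-4 + N}\right)\right) + N = N + N^{2} + N \left(-14 + \frac{2 N}{-4 + N}\right)$)
$\frac{1}{-6493 + r{\left(-15 \right)}} = \frac{1}{-6493 - \frac{15 \left(52 + \left(-15\right)^{2} - -225\right)}{-4 - 15}} = \frac{1}{-6493 - \frac{15 \left(52 + 225 + 225\right)}{-19}} = \frac{1}{-6493 - \left(- \frac{15}{19}\right) 502} = \frac{1}{-6493 + \frac{7530}{19}} = \frac{1}{- \frac{115837}{19}} = - \frac{19}{115837}$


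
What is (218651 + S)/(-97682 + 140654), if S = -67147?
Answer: 37876/10743 ≈ 3.5256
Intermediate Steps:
(218651 + S)/(-97682 + 140654) = (218651 - 67147)/(-97682 + 140654) = 151504/42972 = 151504*(1/42972) = 37876/10743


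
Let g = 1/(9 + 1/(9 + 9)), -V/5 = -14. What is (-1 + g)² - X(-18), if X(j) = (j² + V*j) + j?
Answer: 25367851/26569 ≈ 954.79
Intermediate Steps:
V = 70 (V = -5*(-14) = 70)
X(j) = j² + 71*j (X(j) = (j² + 70*j) + j = j² + 71*j)
g = 18/163 (g = 1/(9 + 1/18) = 1/(163/18) = 18/163 ≈ 0.11043)
(-1 + g)² - X(-18) = (-1 + 18/163)² - (-18)*(71 - 18) = (-145/163)² - (-18)*53 = 21025/26569 - 1*(-954) = 21025/26569 + 954 = 25367851/26569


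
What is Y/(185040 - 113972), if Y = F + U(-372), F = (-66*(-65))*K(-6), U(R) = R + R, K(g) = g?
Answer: -6621/17767 ≈ -0.37266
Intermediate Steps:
U(R) = 2*R
F = -25740 (F = -66*(-65)*(-6) = 4290*(-6) = -25740)
Y = -26484 (Y = -25740 + 2*(-372) = -25740 - 744 = -26484)
Y/(185040 - 113972) = -26484/(185040 - 113972) = -26484/71068 = -26484*1/71068 = -6621/17767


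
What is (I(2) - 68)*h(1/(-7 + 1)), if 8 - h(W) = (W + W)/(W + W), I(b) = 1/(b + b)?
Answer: -1897/4 ≈ -474.25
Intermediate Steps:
I(b) = 1/(2*b)
h(W) = 7 (h(W) = 8 - (W + W)/(W + W) = 8 - 2*W/(2*W) = 8 - 2*W*1/(2*W) = 8 - 1*1 = 8 - 1 = 7)
(I(2) - 68)*h(1/(-7 + 1)) = ((1/2)/2 - 68)*7 = ((1/2)*(1/2) - 68)*7 = (1/4 - 68)*7 = -271/4*7 = -1897/4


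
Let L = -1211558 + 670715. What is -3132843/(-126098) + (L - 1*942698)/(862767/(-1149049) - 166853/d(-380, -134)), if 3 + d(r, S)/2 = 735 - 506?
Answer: 13965891096393179021/3460709954066734 ≈ 4035.6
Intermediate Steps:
d(r, S) = 452 (d(r, S) = -6 + 2*(735 - 506) = -6 + 2*229 = -6 + 458 = 452)
L = -540843
-3132843/(-126098) + (L - 1*942698)/(862767/(-1149049) - 166853/d(-380, -134)) = -3132843/(-126098) + (-540843 - 1*942698)/(862767/(-1149049) - 166853/452) = -3132843*(-1/126098) + (-540843 - 942698)/(862767*(-1/1149049) - 166853*1/452) = 447549/18014 - 1483541/(-862767/1149049 - 166853/452) = 447549/18014 - 1483541/(-192112243481/519370148) = 447549/18014 - 1483541*(-519370148/192112243481) = 447549/18014 + 770506908734068/192112243481 = 13965891096393179021/3460709954066734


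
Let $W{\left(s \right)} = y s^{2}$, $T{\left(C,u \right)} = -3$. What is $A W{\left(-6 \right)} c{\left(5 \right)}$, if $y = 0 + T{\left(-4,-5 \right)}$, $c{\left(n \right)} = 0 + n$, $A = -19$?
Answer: $10260$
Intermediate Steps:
$c{\left(n \right)} = n$
$y = -3$ ($y = 0 - 3 = -3$)
$W{\left(s \right)} = - 3 s^{2}$
$A W{\left(-6 \right)} c{\left(5 \right)} = - 19 \left(- 3 \left(-6\right)^{2}\right) 5 = - 19 \left(\left(-3\right) 36\right) 5 = \left(-19\right) \left(-108\right) 5 = 2052 \cdot 5 = 10260$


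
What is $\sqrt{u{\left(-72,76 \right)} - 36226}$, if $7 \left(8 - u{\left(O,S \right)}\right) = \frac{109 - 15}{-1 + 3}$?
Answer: $\frac{i \sqrt{1775011}}{7} \approx 190.33 i$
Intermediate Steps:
$u{\left(O,S \right)} = \frac{9}{7}$ ($u{\left(O,S \right)} = 8 - \frac{\left(109 - 15\right) \frac{1}{-1 + 3}}{7} = 8 - \frac{94 \cdot \frac{1}{2}}{7} = 8 - \frac{47}{7} = \frac{9}{7}$)
$\sqrt{u{\left(-72,76 \right)} - 36226} = \sqrt{\frac{9}{7} - 36226} = \sqrt{- \frac{253573}{7}} = \frac{i \sqrt{1775011}}{7}$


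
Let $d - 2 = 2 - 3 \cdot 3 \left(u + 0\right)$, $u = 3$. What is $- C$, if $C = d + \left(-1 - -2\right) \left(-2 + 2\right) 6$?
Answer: $23$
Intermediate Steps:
$d = -23$ ($d = 2 + \left(2 - 3 \cdot 3 \left(3 + 0\right)\right) = 2 + \left(2 - 3 \cdot 3 \cdot 3\right) = 2 + \left(2 - 27\right) = 2 - 25 = -23$)
$C = -23$ ($C = -23 + \left(-1 - -2\right) \left(-2 + 2\right) 6 = -23 + \left(-1 + 2\right) 0 \cdot 6 = -23 + 1 \cdot 0 = -23 + 0 = -23$)
$- C = \left(-1\right) \left(-23\right) = 23$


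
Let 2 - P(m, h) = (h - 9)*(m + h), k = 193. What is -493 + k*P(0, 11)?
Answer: -4353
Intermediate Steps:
P(m, h) = 2 - (-9 + h)*(h + m) (P(m, h) = 2 - (h - 9)*(m + h) = 2 - (-9 + h)*(h + m))
-493 + k*P(0, 11) = -493 + 193*(2 - 1*11² + 9*11 + 9*0 - 1*11*0) = -493 + 193*(2 - 1*121 + 99 + 0 + 0) = -493 + 193*(2 - 121 + 99 + 0 + 0) = -493 + 193*(-20) = -493 - 3860 = -4353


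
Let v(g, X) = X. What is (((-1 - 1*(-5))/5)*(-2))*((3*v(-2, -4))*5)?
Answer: 96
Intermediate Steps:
(((-1 - 1*(-5))/5)*(-2))*((3*v(-2, -4))*5) = (((-1 - 1*(-5))/5)*(-2))*((3*(-4))*5) = (((-1 + 5)*(⅕))*(-2))*(-12*5) = ((4*(⅕))*(-2))*(-60) = ((⅘)*(-2))*(-60) = -8/5*(-60) = 96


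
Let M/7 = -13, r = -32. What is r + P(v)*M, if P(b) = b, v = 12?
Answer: -1124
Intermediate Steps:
M = -91 (M = 7*(-13) = -91)
r + P(v)*M = -32 + 12*(-91) = -32 - 1092 = -1124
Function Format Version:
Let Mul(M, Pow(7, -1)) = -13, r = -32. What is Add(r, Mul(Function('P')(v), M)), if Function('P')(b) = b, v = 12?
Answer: -1124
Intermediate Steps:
M = -91 (M = Mul(7, -13) = -91)
Add(r, Mul(Function('P')(v), M)) = Add(-32, Mul(12, -91)) = Add(-32, -1092) = -1124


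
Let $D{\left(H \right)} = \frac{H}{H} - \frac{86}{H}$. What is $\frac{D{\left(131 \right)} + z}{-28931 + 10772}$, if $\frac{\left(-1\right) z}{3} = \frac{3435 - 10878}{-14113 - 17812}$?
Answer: $\frac{496158}{25314705275} \approx 1.96 \cdot 10^{-5}$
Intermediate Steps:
$D{\left(H \right)} = 1 - \frac{86}{H}$
$z = - \frac{22329}{31925}$ ($z = - 3 \frac{3435 - 10878}{-14113 - 17812} = - 3 \left(- \frac{7443}{-31925}\right) = - 3 \left(\left(-7443\right) \left(- \frac{1}{31925}\right)\right) = \left(-3\right) \frac{7443}{31925} = - \frac{22329}{31925} \approx -0.69942$)
$\frac{D{\left(131 \right)} + z}{-28931 + 10772} = \frac{\frac{-86 + 131}{131} - \frac{22329}{31925}}{-28931 + 10772} = \frac{\frac{1}{131} \cdot 45 - \frac{22329}{31925}}{-18159} = \left(\frac{45}{131} - \frac{22329}{31925}\right) \left(- \frac{1}{18159}\right) = \left(- \frac{1488474}{4182175}\right) \left(- \frac{1}{18159}\right) = \frac{496158}{25314705275}$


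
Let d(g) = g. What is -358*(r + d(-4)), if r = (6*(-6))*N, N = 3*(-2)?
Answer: -75896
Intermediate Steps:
N = -6
r = 216 (r = (6*(-6))*(-6) = -36*(-6) = 216)
-358*(r + d(-4)) = -358*(216 - 4) = -358*212 = -75896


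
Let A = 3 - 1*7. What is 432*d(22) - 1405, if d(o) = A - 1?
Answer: -3565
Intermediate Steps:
A = -4 (A = 3 - 7 = -4)
d(o) = -5 (d(o) = -4 - 1 = -5)
432*d(22) - 1405 = 432*(-5) - 1405 = -2160 - 1405 = -3565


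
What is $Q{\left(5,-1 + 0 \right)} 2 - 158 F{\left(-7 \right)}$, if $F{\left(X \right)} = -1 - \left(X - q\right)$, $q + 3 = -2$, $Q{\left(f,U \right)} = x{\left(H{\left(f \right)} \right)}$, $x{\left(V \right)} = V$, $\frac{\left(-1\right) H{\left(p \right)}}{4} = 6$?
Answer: $-206$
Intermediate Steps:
$H{\left(p \right)} = -24$ ($H{\left(p \right)} = \left(-4\right) 6 = -24$)
$Q{\left(f,U \right)} = -24$
$q = -5$ ($q = -3 - 2 = -5$)
$F{\left(X \right)} = -6 - X$ ($F{\left(X \right)} = -1 - \left(X - -5\right) = -1 - \left(X + 5\right) = -1 - \left(5 + X\right) = -6 - X$)
$Q{\left(5,-1 + 0 \right)} 2 - 158 F{\left(-7 \right)} = \left(-24\right) 2 - 158 \left(-6 - -7\right) = -48 - 158 \left(-6 + 7\right) = -48 - 158 = -206$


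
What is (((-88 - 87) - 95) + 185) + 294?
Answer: 209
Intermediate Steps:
(((-88 - 87) - 95) + 185) + 294 = ((-175 - 95) + 185) + 294 = (-270 + 185) + 294 = -85 + 294 = 209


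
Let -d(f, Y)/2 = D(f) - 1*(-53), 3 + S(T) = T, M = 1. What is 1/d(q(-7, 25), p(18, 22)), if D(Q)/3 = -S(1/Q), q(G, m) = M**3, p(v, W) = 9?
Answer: -1/118 ≈ -0.0084746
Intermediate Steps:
S(T) = -3 + T
q(G, m) = 1 (q(G, m) = 1**3 = 1)
D(Q) = 9 - 3/Q (D(Q) = 3*(-(-3 + 1/Q)) = 3*(3 - 1/Q) = 9 - 3/Q)
d(f, Y) = -124 + 6/f (d(f, Y) = -2*((9 - 3/f) - 1*(-53)) = -2*((9 - 3/f) + 53) = -2*(62 - 3/f) = -124 + 6/f)
1/d(q(-7, 25), p(18, 22)) = 1/(-124 + 6/1) = 1/(-124 + 6*1) = 1/(-124 + 6) = 1/(-118) = -1/118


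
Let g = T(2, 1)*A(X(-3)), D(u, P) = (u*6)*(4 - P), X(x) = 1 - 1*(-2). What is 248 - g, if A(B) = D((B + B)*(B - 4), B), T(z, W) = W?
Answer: 284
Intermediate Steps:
X(x) = 3 (X(x) = 1 + 2 = 3)
D(u, P) = 6*u*(4 - P) (D(u, P) = (6*u)*(4 - P) = 6*u*(4 - P))
A(B) = 12*B*(-4 + B)*(4 - B) (A(B) = 6*((B + B)*(B - 4))*(4 - B) = 6*((2*B)*(-4 + B))*(4 - B) = 6*(2*B*(-4 + B))*(4 - B) = 12*B*(-4 + B)*(4 - B))
g = -36 (g = 1*(-12*3*(-4 + 3)²) = 1*(-12*3*(-1)²) = 1*(-12*3*1) = 1*(-36) = -36)
248 - g = 248 - 1*(-36) = 248 + 36 = 284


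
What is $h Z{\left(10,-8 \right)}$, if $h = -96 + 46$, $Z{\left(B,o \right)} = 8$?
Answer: $-400$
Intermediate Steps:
$h = -50$
$h Z{\left(10,-8 \right)} = \left(-50\right) 8 = -400$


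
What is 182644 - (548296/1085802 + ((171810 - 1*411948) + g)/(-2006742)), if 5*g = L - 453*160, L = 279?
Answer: 331638421235333123/1815770397570 ≈ 1.8264e+5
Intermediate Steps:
g = -72201/5 (g = (279 - 453*160)/5 = (279 - 72480)/5 = (⅕)*(-72201) = -72201/5 ≈ -14440.)
182644 - (548296/1085802 + ((171810 - 1*411948) + g)/(-2006742)) = 182644 - (548296/1085802 + ((171810 - 1*411948) - 72201/5)/(-2006742)) = 182644 - (548296*(1/1085802) + ((171810 - 411948) - 72201/5)*(-1/2006742)) = 182644 - (274148/542901 + (-240138 - 72201/5)*(-1/2006742)) = 182644 - (274148/542901 - 1272891/5*(-1/2006742)) = 182644 - (274148/542901 + 424297/3344570) = 182644 - 1*1147258441957/1815770397570 = 182644 - 1147258441957/1815770397570 = 331638421235333123/1815770397570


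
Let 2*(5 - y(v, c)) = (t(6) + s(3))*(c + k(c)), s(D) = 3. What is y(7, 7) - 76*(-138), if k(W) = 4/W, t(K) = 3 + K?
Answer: 73133/7 ≈ 10448.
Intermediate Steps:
y(v, c) = 5 - 24/c - 6*c (y(v, c) = 5 - ((3 + 6) + 3)*(c + 4/c)/2 = 5 - (9 + 3)*(c + 4/c)/2 = 5 - 6*(c + 4/c) = 5 - (12*c + 48/c)/2 = 5 + (-24/c - 6*c) = 5 - 24/c - 6*c)
y(7, 7) - 76*(-138) = (5 - 24/7 - 6*7) - 76*(-138) = (5 - 24*⅐ - 42) + 10488 = (5 - 24/7 - 42) + 10488 = -283/7 + 10488 = 73133/7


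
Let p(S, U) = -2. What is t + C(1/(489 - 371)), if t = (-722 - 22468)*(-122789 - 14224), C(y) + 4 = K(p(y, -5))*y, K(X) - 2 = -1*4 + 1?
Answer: 374925112987/118 ≈ 3.1773e+9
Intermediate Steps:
K(X) = -1 (K(X) = 2 + (-1*4 + 1) = 2 + (-4 + 1) = 2 - 3 = -1)
C(y) = -4 - y
t = 3177331470 (t = -23190*(-137013) = 3177331470)
t + C(1/(489 - 371)) = 3177331470 + (-4 - 1/(489 - 371)) = 3177331470 + (-4 - 1/118) = 3177331470 - 473/118 = 374925112987/118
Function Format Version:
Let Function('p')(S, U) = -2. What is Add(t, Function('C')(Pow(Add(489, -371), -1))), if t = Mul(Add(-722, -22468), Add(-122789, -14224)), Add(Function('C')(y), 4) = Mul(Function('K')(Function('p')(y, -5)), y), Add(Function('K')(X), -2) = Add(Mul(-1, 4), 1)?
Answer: Rational(374925112987, 118) ≈ 3.1773e+9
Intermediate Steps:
Function('K')(X) = -1 (Function('K')(X) = Add(2, Add(Mul(-1, 4), 1)) = Add(2, Add(-4, 1)) = Add(2, -3) = -1)
Function('C')(y) = Add(-4, Mul(-1, y))
t = 3177331470 (t = Mul(-23190, -137013) = 3177331470)
Add(t, Function('C')(Pow(Add(489, -371), -1))) = Add(3177331470, Add(-4, Mul(-1, Pow(Add(489, -371), -1)))) = Add(3177331470, Add(-4, Mul(-1, Pow(118, -1)))) = Add(3177331470, Add(-4, Mul(-1, Rational(1, 118)))) = Add(3177331470, Add(-4, Rational(-1, 118))) = Add(3177331470, Rational(-473, 118)) = Rational(374925112987, 118)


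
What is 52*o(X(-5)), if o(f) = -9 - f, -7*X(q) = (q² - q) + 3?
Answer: -1560/7 ≈ -222.86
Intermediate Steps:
X(q) = -3/7 - q²/7 + q/7 (X(q) = -((q² - q) + 3)/7 = -(3 + q² - q)/7 = -3/7 - q²/7 + q/7)
52*o(X(-5)) = 52*(-9 - (-3/7 - ⅐*(-5)² + (⅐)*(-5))) = 52*(-9 - (-3/7 - ⅐*25 - 5/7)) = 52*(-9 - (-3/7 - 25/7 - 5/7)) = 52*(-9 - 1*(-33/7)) = 52*(-9 + 33/7) = 52*(-30/7) = -1560/7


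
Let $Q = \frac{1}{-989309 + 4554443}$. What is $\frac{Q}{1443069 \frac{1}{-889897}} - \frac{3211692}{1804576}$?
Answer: $- \frac{35006999533828807}{19669627427239368} \approx -1.7797$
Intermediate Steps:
$Q = \frac{1}{3565134} \approx 2.8049 \cdot 10^{-7}$
$\frac{Q}{1443069 \frac{1}{-889897}} - \frac{3211692}{1804576} = \frac{1}{3565134 \frac{1443069}{-889897}} - \frac{3211692}{1804576} = \frac{1}{3565134 \cdot 1443069 \left(- \frac{1}{889897}\right)} - \frac{802923}{451144} = \frac{1}{3565134 \left(- \frac{1443069}{889897}\right)} - \frac{802923}{451144} = \frac{1}{3565134} \left(- \frac{889897}{1443069}\right) - \frac{802923}{451144} = - \frac{15083}{87198887394} - \frac{802923}{451144} = - \frac{35006999533828807}{19669627427239368}$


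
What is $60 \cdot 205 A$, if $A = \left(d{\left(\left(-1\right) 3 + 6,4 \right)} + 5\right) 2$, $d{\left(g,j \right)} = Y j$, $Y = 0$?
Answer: $123000$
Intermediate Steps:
$d{\left(g,j \right)} = 0$ ($d{\left(g,j \right)} = 0 j = 0$)
$A = 10$ ($A = \left(0 + 5\right) 2 = 5 \cdot 2 = 10$)
$60 \cdot 205 A = 60 \cdot 205 \cdot 10 = 12300 \cdot 10 = 123000$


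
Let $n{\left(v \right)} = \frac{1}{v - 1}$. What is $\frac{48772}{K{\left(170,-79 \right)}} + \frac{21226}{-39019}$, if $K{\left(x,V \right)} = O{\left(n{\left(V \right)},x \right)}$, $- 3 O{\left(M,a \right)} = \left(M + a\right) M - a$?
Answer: $\frac{36514883085226}{42983291381} \approx 849.51$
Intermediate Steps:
$n{\left(v \right)} = \frac{1}{-1 + v}$
$O{\left(M,a \right)} = \frac{a}{3} - \frac{M \left(M + a\right)}{3}$ ($O{\left(M,a \right)} = - \frac{\left(M + a\right) M - a}{3} = - \frac{M \left(M + a\right) - a}{3} = - \frac{- a + M \left(M + a\right)}{3} = \frac{a}{3} - \frac{M \left(M + a\right)}{3}$)
$K{\left(x,V \right)} = - \frac{1}{3 \left(-1 + V\right)^{2}} + \frac{x}{3} - \frac{x}{3 \left(-1 + V\right)}$ ($K{\left(x,V \right)} = - \frac{\left(\frac{1}{-1 + V}\right)^{2}}{3} + \frac{x}{3} - \frac{x}{3 \left(-1 + V\right)} = - \frac{1}{3 \left(-1 + V\right)^{2}} + \frac{x}{3} - \frac{x}{3 \left(-1 + V\right)}$)
$\frac{48772}{K{\left(170,-79 \right)}} + \frac{21226}{-39019} = \frac{48772}{\frac{1}{3} \frac{1}{\left(-1 - 79\right)^{3}} \left(1 - -79 + 170 \left(-1 - 79\right)^{3} - 170 \left(-1 - 79\right)^{2}\right)} + \frac{21226}{-39019} = \frac{48772}{\frac{1}{3} \frac{1}{-512000} \left(1 + 79 + 170 \left(-80\right)^{3} - 170 \left(-80\right)^{2}\right)} + 21226 \left(- \frac{1}{39019}\right) = \frac{48772}{\frac{1}{3} \left(- \frac{1}{512000}\right) \left(1 + 79 + 170 \left(-512000\right) - 170 \cdot 6400\right)} - \frac{21226}{39019} = \frac{48772}{\frac{1}{3} \left(- \frac{1}{512000}\right) \left(1 + 79 - 87040000 - 1088000\right)} - \frac{21226}{39019} = \frac{48772}{\frac{1}{3} \left(- \frac{1}{512000}\right) \left(-88127920\right)} - \frac{21226}{39019} = \frac{48772}{\frac{1101599}{19200}} - \frac{21226}{39019} = 48772 \cdot \frac{19200}{1101599} - \frac{21226}{39019} = \frac{936422400}{1101599} - \frac{21226}{39019} = \frac{36514883085226}{42983291381}$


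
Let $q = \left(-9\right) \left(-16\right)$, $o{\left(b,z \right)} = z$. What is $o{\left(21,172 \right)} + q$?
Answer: $316$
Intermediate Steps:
$q = 144$
$o{\left(21,172 \right)} + q = 172 + 144 = 316$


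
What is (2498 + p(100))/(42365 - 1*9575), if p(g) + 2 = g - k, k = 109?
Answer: 829/10930 ≈ 0.075846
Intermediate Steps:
p(g) = -111 + g (p(g) = -2 + (g - 1*109) = -2 + (g - 109) = -2 + (-109 + g) = -111 + g)
(2498 + p(100))/(42365 - 1*9575) = (2498 + (-111 + 100))/(42365 - 1*9575) = (2498 - 11)/(42365 - 9575) = 2487/32790 = 2487*(1/32790) = 829/10930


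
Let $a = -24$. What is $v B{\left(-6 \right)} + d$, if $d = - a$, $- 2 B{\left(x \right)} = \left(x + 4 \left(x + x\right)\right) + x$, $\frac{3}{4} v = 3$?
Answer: $144$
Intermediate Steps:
$v = 4$ ($v = \frac{4}{3} \cdot 3 = 4$)
$B{\left(x \right)} = - 5 x$ ($B{\left(x \right)} = - \frac{\left(x + 4 \left(x + x\right)\right) + x}{2} = - \frac{\left(x + 4 \cdot 2 x\right) + x}{2} = - \frac{\left(x + 8 x\right) + x}{2} = - \frac{9 x + x}{2} = - \frac{10 x}{2} = - 5 x$)
$d = 24$ ($d = \left(-1\right) \left(-24\right) = 24$)
$v B{\left(-6 \right)} + d = 4 \left(\left(-5\right) \left(-6\right)\right) + 24 = 4 \cdot 30 + 24 = 120 + 24 = 144$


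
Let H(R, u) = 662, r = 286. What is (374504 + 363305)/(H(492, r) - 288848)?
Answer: -737809/288186 ≈ -2.5602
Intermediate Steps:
(374504 + 363305)/(H(492, r) - 288848) = (374504 + 363305)/(662 - 288848) = 737809/(-288186) = 737809*(-1/288186) = -737809/288186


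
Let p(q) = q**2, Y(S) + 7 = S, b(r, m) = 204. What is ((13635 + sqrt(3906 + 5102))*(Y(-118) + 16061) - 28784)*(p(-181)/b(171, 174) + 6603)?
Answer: 74941879295812/51 + 7329354176*sqrt(563)/17 ≈ 1.4797e+12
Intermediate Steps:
Y(S) = -7 + S
((13635 + sqrt(3906 + 5102))*(Y(-118) + 16061) - 28784)*(p(-181)/b(171, 174) + 6603) = ((13635 + sqrt(3906 + 5102))*((-7 - 118) + 16061) - 28784)*((-181)**2/204 + 6603) = ((13635 + sqrt(9008))*(-125 + 16061) - 28784)*(32761*(1/204) + 6603) = ((13635 + 4*sqrt(563))*15936 - 28784)*(32761/204 + 6603) = ((217287360 + 63744*sqrt(563)) - 28784)*(1379773/204) = (217258576 + 63744*sqrt(563))*(1379773/204) = 74941879295812/51 + 7329354176*sqrt(563)/17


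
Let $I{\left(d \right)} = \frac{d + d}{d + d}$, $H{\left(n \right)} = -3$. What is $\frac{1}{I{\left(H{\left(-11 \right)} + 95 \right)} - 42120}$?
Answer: $- \frac{1}{42119} \approx -2.3742 \cdot 10^{-5}$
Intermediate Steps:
$I{\left(d \right)} = 1$ ($I{\left(d \right)} = \frac{2 d}{2 d} = 2 d \frac{1}{2 d} = 1$)
$\frac{1}{I{\left(H{\left(-11 \right)} + 95 \right)} - 42120} = \frac{1}{1 - 42120} = \frac{1}{-42119} = - \frac{1}{42119}$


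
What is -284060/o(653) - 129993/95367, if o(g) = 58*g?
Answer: -5335550817/601988293 ≈ -8.8632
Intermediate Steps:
-284060/o(653) - 129993/95367 = -284060/(58*653) - 129993/95367 = -284060/37874 - 129993*1/95367 = -284060*1/37874 - 43331/31789 = -142030/18937 - 43331/31789 = -5335550817/601988293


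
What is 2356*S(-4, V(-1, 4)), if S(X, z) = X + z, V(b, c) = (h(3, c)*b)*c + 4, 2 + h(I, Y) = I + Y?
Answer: -47120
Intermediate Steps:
h(I, Y) = -2 + I + Y (h(I, Y) = -2 + (I + Y) = -2 + I + Y)
V(b, c) = 4 + b*c*(1 + c) (V(b, c) = ((-2 + 3 + c)*b)*c + 4 = ((1 + c)*b)*c + 4 = (b*(1 + c))*c + 4 = b*c*(1 + c) + 4 = 4 + b*c*(1 + c))
2356*S(-4, V(-1, 4)) = 2356*(-4 + (4 - 1*4*(1 + 4))) = 2356*(-4 + (4 - 1*4*5)) = 2356*(-4 + (4 - 20)) = 2356*(-4 - 16) = 2356*(-20) = -47120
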